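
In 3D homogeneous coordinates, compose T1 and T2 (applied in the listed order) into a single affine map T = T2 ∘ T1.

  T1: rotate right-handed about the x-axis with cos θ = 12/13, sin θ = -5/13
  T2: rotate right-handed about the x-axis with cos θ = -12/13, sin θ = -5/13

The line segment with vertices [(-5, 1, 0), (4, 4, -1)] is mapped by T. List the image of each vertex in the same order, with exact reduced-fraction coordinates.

image vertices: (-5, -1, 0), (4, -4, 1)

T1 rotate right-handed about the x-axis with cos θ = 12/13, sin θ = -5/13: (-5, 1, 0) → (-5, 12/13, -5/13); (4, 4, -1) → (4, 43/13, -32/13)
T2 rotate right-handed about the x-axis with cos θ = -12/13, sin θ = -5/13: (-5, 12/13, -5/13) → (-5, -1, 0); (4, 43/13, -32/13) → (4, -4, 1)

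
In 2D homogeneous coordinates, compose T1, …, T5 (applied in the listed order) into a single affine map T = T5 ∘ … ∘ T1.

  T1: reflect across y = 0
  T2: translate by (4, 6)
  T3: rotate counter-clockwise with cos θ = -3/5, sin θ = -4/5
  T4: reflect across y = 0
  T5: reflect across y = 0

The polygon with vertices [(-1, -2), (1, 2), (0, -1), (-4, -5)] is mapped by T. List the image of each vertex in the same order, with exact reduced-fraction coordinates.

image vertices: (23/5, -36/5), (1/5, -32/5), (16/5, -37/5), (44/5, -33/5)

T1 reflect across y = 0: (-1, -2) → (-1, 2); (1, 2) → (1, -2); (0, -1) → (0, 1); (-4, -5) → (-4, 5)
T2 translate by (4, 6): (-1, 2) → (3, 8); (1, -2) → (5, 4); (0, 1) → (4, 7); (-4, 5) → (0, 11)
T3 rotate counter-clockwise with cos θ = -3/5, sin θ = -4/5: (3, 8) → (23/5, -36/5); (5, 4) → (1/5, -32/5); (4, 7) → (16/5, -37/5); (0, 11) → (44/5, -33/5)
T4 reflect across y = 0: (23/5, -36/5) → (23/5, 36/5); (1/5, -32/5) → (1/5, 32/5); (16/5, -37/5) → (16/5, 37/5); (44/5, -33/5) → (44/5, 33/5)
T5 reflect across y = 0: (23/5, 36/5) → (23/5, -36/5); (1/5, 32/5) → (1/5, -32/5); (16/5, 37/5) → (16/5, -37/5); (44/5, 33/5) → (44/5, -33/5)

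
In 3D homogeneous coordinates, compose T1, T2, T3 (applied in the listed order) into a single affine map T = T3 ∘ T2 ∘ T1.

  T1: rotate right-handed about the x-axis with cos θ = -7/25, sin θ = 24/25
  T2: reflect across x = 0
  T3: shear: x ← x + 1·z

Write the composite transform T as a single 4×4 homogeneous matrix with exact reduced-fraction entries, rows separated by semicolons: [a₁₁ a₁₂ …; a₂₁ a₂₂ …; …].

T1 = [1 0 0 0; 0 -7/25 -24/25 0; 0 24/25 -7/25 0; 0 0 0 1]
T2·T1 = [-1 0 0 0; 0 -7/25 -24/25 0; 0 24/25 -7/25 0; 0 0 0 1]
T3·…·T1 = [-1 24/25 -7/25 0; 0 -7/25 -24/25 0; 0 24/25 -7/25 0; 0 0 0 1]

T = [-1 24/25 -7/25 0; 0 -7/25 -24/25 0; 0 24/25 -7/25 0; 0 0 0 1]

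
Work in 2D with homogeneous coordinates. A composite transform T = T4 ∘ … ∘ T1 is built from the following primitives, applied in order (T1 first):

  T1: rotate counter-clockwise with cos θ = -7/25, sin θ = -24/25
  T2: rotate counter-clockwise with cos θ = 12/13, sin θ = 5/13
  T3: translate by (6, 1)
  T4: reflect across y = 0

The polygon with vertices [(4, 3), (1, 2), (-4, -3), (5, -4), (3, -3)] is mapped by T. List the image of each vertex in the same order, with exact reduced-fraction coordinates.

T1 rotate counter-clockwise with cos θ = -7/25, sin θ = -24/25: (4, 3) → (44/25, -117/25); (1, 2) → (41/25, -38/25); (-4, -3) → (-44/25, 117/25); (5, -4) → (-131/25, -92/25); (3, -3) → (-93/25, -51/25)
T2 rotate counter-clockwise with cos θ = 12/13, sin θ = 5/13: (44/25, -117/25) → (1113/325, -1184/325); (41/25, -38/25) → (682/325, -251/325); (-44/25, 117/25) → (-1113/325, 1184/325); (-131/25, -92/25) → (-1112/325, -1759/325); (-93/25, -51/25) → (-861/325, -1077/325)
T3 translate by (6, 1): (1113/325, -1184/325) → (3063/325, -859/325); (682/325, -251/325) → (2632/325, 74/325); (-1113/325, 1184/325) → (837/325, 1509/325); (-1112/325, -1759/325) → (838/325, -1434/325); (-861/325, -1077/325) → (1089/325, -752/325)
T4 reflect across y = 0: (3063/325, -859/325) → (3063/325, 859/325); (2632/325, 74/325) → (2632/325, -74/325); (837/325, 1509/325) → (837/325, -1509/325); (838/325, -1434/325) → (838/325, 1434/325); (1089/325, -752/325) → (1089/325, 752/325)

image vertices: (3063/325, 859/325), (2632/325, -74/325), (837/325, -1509/325), (838/325, 1434/325), (1089/325, 752/325)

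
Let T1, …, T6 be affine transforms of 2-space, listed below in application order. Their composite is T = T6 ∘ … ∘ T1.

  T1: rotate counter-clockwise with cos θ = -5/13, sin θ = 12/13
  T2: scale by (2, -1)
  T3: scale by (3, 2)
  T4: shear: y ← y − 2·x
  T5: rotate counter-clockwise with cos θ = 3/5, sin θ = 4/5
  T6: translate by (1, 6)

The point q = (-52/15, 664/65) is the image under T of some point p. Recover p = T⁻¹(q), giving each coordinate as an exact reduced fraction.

T1 = [-5/13 -12/13 0; 12/13 -5/13 0; 0 0 1]
T2·T1 = [-10/13 -24/13 0; -12/13 5/13 0; 0 0 1]
T3·…·T1 = [-30/13 -72/13 0; -24/13 10/13 0; 0 0 1]
T4·…·T1 = [-30/13 -72/13 0; 36/13 154/13 0; 0 0 1]
T5·…·T1 = [-18/5 -64/5 0; -12/65 174/65 0; 0 0 1]
T6·…·T1 = [-18/5 -64/5 1; -12/65 174/65 6; 0 0 1]
det M = -12; M⁻¹ = [-29/130 -16/15 861/130; -1/65 3/10 -116/65; 0 0 1]
M⁻¹ · (-52/15, 664/65)ᵀ = (-7/2, 4/3)ᵀ

p = (-7/2, 4/3)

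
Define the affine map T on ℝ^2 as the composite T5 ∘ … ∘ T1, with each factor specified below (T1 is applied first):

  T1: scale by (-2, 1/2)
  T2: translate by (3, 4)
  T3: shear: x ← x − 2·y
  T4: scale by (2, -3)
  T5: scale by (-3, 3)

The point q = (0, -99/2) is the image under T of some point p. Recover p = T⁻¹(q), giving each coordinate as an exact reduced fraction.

p = (-4, 3)

T1 = [-2 0 0; 0 1/2 0; 0 0 1]
T2·T1 = [-2 0 3; 0 1/2 4; 0 0 1]
T3·…·T1 = [-2 -1 -5; 0 1/2 4; 0 0 1]
T4·…·T1 = [-4 -2 -10; 0 -3/2 -12; 0 0 1]
T5·…·T1 = [12 6 30; 0 -9/2 -36; 0 0 1]
det M = -54; M⁻¹ = [1/12 1/9 3/2; 0 -2/9 -8; 0 0 1]
M⁻¹ · (0, -99/2)ᵀ = (-4, 3)ᵀ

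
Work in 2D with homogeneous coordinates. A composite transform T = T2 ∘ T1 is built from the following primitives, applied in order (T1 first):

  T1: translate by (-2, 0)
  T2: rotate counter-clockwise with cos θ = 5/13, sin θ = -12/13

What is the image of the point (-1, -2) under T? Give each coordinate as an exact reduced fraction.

T(p) = (-3, 2)

T1 translate by (-2, 0): (-1, -2) → (-3, -2)
T2 rotate counter-clockwise with cos θ = 5/13, sin θ = -12/13: (-3, -2) → (-3, 2)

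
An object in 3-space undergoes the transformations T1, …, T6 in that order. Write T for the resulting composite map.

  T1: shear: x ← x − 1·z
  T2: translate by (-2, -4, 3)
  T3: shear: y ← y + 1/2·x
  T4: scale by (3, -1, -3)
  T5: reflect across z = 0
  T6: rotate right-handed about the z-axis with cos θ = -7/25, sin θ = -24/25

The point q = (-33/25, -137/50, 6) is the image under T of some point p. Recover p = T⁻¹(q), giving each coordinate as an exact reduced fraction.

p = (2, 4, -1)

T1 = [1 0 -1 0; 0 1 0 0; 0 0 1 0; 0 0 0 1]
T2·T1 = [1 0 -1 -2; 0 1 0 -4; 0 0 1 3; 0 0 0 1]
T3·…·T1 = [1 0 -1 -2; 1/2 1 -1/2 -5; 0 0 1 3; 0 0 0 1]
T4·…·T1 = [3 0 -3 -6; -1/2 -1 1/2 5; 0 0 -3 -9; 0 0 0 1]
T5·…·T1 = [3 0 -3 -6; -1/2 -1 1/2 5; 0 0 3 9; 0 0 0 1]
T6·…·T1 = [-33/25 -24/25 33/25 162/25; -137/50 7/25 137/50 109/25; 0 0 3 9; 0 0 0 1]
det M = -9; M⁻¹ = [-7/75 -8/25 1/3 -1; -137/150 11/25 0 4; 0 0 1/3 -3; 0 0 0 1]
M⁻¹ · (-33/25, -137/50, 6)ᵀ = (2, 4, -1)ᵀ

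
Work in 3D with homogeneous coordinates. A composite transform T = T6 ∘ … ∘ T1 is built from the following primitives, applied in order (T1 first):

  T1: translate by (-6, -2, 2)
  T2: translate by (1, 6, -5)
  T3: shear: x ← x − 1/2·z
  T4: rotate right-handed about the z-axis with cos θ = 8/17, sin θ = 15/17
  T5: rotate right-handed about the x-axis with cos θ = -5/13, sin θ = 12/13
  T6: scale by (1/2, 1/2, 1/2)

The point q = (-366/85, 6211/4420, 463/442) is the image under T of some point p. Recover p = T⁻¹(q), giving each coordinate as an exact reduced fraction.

p = (0, 4, -2/5)

T1 = [1 0 0 -6; 0 1 0 -2; 0 0 1 2; 0 0 0 1]
T2·T1 = [1 0 0 -5; 0 1 0 4; 0 0 1 -3; 0 0 0 1]
T3·…·T1 = [1 0 -1/2 -7/2; 0 1 0 4; 0 0 1 -3; 0 0 0 1]
T4·…·T1 = [8/17 -15/17 -4/17 -88/17; 15/17 8/17 -15/34 -41/34; 0 0 1 -3; 0 0 0 1]
T5·…·T1 = [8/17 -15/17 -4/17 -88/17; -75/221 -40/221 -333/442 1429/442; 180/221 96/221 -175/221 9/221; 0 0 0 1]
T6·…·T1 = [4/17 -15/34 -2/17 -44/17; -75/442 -20/221 -333/884 1429/884; 90/221 48/221 -175/442 9/442; 0 0 0 1]
det M = 1/8; M⁻¹ = [16/17 -354/221 275/221 5; -30/17 -80/221 192/221 -4; 0 -24/13 -10/13 3; 0 0 0 1]
M⁻¹ · (-366/85, 6211/4420, 463/442)ᵀ = (0, 4, -2/5)ᵀ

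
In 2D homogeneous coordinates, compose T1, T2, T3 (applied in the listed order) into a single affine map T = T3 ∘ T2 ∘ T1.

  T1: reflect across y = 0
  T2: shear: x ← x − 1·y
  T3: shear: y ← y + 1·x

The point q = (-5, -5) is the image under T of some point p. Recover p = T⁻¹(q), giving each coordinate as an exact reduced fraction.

p = (-5, 0)

T1 = [1 0 0; 0 -1 0; 0 0 1]
T2·T1 = [1 1 0; 0 -1 0; 0 0 1]
T3·…·T1 = [1 1 0; 1 0 0; 0 0 1]
det M = -1; M⁻¹ = [0 1 0; 1 -1 0; 0 0 1]
M⁻¹ · (-5, -5)ᵀ = (-5, 0)ᵀ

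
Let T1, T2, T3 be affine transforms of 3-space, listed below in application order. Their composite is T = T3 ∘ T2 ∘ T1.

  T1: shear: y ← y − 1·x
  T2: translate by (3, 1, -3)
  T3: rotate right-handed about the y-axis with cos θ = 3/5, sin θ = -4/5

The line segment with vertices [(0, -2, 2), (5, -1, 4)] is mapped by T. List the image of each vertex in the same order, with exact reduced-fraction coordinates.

image vertices: (13/5, -1, 9/5), (4, -5, 7)

T1 shear: y ← y − 1·x: (0, -2, 2) → (0, -2, 2); (5, -1, 4) → (5, -6, 4)
T2 translate by (3, 1, -3): (0, -2, 2) → (3, -1, -1); (5, -6, 4) → (8, -5, 1)
T3 rotate right-handed about the y-axis with cos θ = 3/5, sin θ = -4/5: (3, -1, -1) → (13/5, -1, 9/5); (8, -5, 1) → (4, -5, 7)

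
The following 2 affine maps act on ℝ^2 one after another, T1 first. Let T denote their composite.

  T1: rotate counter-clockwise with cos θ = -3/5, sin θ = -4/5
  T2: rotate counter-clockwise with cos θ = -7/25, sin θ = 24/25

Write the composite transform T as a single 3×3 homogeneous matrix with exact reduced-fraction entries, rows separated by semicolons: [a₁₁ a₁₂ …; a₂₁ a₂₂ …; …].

T1 = [-3/5 4/5 0; -4/5 -3/5 0; 0 0 1]
T2·T1 = [117/125 44/125 0; -44/125 117/125 0; 0 0 1]

T = [117/125 44/125 0; -44/125 117/125 0; 0 0 1]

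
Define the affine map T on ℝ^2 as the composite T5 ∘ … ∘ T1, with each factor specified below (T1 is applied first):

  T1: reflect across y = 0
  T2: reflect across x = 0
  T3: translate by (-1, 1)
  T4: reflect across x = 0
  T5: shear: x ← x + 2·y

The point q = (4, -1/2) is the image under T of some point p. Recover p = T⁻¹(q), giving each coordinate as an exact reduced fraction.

T1 = [1 0 0; 0 -1 0; 0 0 1]
T2·T1 = [-1 0 0; 0 -1 0; 0 0 1]
T3·…·T1 = [-1 0 -1; 0 -1 1; 0 0 1]
T4·…·T1 = [1 0 1; 0 -1 1; 0 0 1]
T5·…·T1 = [1 -2 3; 0 -1 1; 0 0 1]
det M = -1; M⁻¹ = [1 -2 -1; 0 -1 1; 0 0 1]
M⁻¹ · (4, -1/2)ᵀ = (4, 3/2)ᵀ

p = (4, 3/2)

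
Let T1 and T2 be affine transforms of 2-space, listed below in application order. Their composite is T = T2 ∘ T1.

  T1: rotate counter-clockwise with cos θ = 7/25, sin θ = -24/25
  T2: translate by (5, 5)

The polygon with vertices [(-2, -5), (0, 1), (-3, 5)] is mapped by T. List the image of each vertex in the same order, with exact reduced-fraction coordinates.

image vertices: (-9/25, 138/25), (149/25, 132/25), (224/25, 232/25)

T1 rotate counter-clockwise with cos θ = 7/25, sin θ = -24/25: (-2, -5) → (-134/25, 13/25); (0, 1) → (24/25, 7/25); (-3, 5) → (99/25, 107/25)
T2 translate by (5, 5): (-134/25, 13/25) → (-9/25, 138/25); (24/25, 7/25) → (149/25, 132/25); (99/25, 107/25) → (224/25, 232/25)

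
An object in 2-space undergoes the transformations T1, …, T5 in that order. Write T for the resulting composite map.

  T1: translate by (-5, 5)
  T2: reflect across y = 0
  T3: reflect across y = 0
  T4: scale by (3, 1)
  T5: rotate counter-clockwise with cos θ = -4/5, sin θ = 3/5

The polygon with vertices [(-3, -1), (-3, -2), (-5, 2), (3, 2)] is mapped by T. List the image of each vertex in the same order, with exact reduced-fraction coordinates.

T1 translate by (-5, 5): (-3, -1) → (-8, 4); (-3, -2) → (-8, 3); (-5, 2) → (-10, 7); (3, 2) → (-2, 7)
T2 reflect across y = 0: (-8, 4) → (-8, -4); (-8, 3) → (-8, -3); (-10, 7) → (-10, -7); (-2, 7) → (-2, -7)
T3 reflect across y = 0: (-8, -4) → (-8, 4); (-8, -3) → (-8, 3); (-10, -7) → (-10, 7); (-2, -7) → (-2, 7)
T4 scale by (3, 1): (-8, 4) → (-24, 4); (-8, 3) → (-24, 3); (-10, 7) → (-30, 7); (-2, 7) → (-6, 7)
T5 rotate counter-clockwise with cos θ = -4/5, sin θ = 3/5: (-24, 4) → (84/5, -88/5); (-24, 3) → (87/5, -84/5); (-30, 7) → (99/5, -118/5); (-6, 7) → (3/5, -46/5)

image vertices: (84/5, -88/5), (87/5, -84/5), (99/5, -118/5), (3/5, -46/5)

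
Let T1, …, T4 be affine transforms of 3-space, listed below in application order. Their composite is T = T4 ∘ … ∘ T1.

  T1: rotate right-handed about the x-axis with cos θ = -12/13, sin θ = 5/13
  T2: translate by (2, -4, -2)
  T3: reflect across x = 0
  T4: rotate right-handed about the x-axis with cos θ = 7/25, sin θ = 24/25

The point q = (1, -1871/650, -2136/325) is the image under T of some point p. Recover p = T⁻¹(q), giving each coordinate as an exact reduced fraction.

T1 = [1 0 0 0; 0 -12/13 -5/13 0; 0 5/13 -12/13 0; 0 0 0 1]
T2·T1 = [1 0 0 2; 0 -12/13 -5/13 -4; 0 5/13 -12/13 -2; 0 0 0 1]
T3·…·T1 = [-1 0 0 -2; 0 -12/13 -5/13 -4; 0 5/13 -12/13 -2; 0 0 0 1]
T4·…·T1 = [-1 0 0 -2; 0 -204/325 253/325 4/5; 0 -253/325 -204/325 -22/5; 0 0 0 1]
det M = -1; M⁻¹ = [-1 0 0 -2; 0 -204/325 -253/325 -38/13; 0 253/325 -204/325 -44/13; 0 0 0 1]
M⁻¹ · (1, -1871/650, -2136/325)ᵀ = (-3, 4, -3/2)ᵀ

p = (-3, 4, -3/2)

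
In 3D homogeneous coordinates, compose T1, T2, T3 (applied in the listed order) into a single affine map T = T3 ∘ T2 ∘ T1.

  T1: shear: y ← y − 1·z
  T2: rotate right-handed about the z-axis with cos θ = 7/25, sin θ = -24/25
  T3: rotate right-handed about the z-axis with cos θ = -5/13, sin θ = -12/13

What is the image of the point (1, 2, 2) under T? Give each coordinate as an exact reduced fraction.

T1 shear: y ← y − 1·z: (1, 2, 2) → (1, 0, 2)
T2 rotate right-handed about the z-axis with cos θ = 7/25, sin θ = -24/25: (1, 0, 2) → (7/25, -24/25, 2)
T3 rotate right-handed about the z-axis with cos θ = -5/13, sin θ = -12/13: (7/25, -24/25, 2) → (-323/325, 36/325, 2)

T(p) = (-323/325, 36/325, 2)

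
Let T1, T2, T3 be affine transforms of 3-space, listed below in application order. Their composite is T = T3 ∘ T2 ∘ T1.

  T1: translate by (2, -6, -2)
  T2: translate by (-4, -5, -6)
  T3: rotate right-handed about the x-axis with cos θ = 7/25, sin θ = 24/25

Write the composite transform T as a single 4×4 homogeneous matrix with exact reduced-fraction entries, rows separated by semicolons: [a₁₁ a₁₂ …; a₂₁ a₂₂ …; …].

T = [1 0 0 -2; 0 7/25 -24/25 23/5; 0 24/25 7/25 -64/5; 0 0 0 1]

T1 = [1 0 0 2; 0 1 0 -6; 0 0 1 -2; 0 0 0 1]
T2·T1 = [1 0 0 -2; 0 1 0 -11; 0 0 1 -8; 0 0 0 1]
T3·…·T1 = [1 0 0 -2; 0 7/25 -24/25 23/5; 0 24/25 7/25 -64/5; 0 0 0 1]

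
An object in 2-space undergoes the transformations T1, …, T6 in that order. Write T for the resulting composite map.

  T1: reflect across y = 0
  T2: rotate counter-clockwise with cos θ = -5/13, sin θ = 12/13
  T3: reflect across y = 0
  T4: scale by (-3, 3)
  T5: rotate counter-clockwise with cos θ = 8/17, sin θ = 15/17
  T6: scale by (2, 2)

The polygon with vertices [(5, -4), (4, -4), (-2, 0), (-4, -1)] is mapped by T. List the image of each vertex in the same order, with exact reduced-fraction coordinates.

T1 reflect across y = 0: (5, -4) → (5, 4); (4, -4) → (4, 4); (-2, 0) → (-2, 0); (-4, -1) → (-4, 1)
T2 rotate counter-clockwise with cos θ = -5/13, sin θ = 12/13: (5, 4) → (-73/13, 40/13); (4, 4) → (-68/13, 28/13); (-2, 0) → (10/13, -24/13); (-4, 1) → (8/13, -53/13)
T3 reflect across y = 0: (-73/13, 40/13) → (-73/13, -40/13); (-68/13, 28/13) → (-68/13, -28/13); (10/13, -24/13) → (10/13, 24/13); (8/13, -53/13) → (8/13, 53/13)
T4 scale by (-3, 3): (-73/13, -40/13) → (219/13, -120/13); (-68/13, -28/13) → (204/13, -84/13); (10/13, 24/13) → (-30/13, 72/13); (8/13, 53/13) → (-24/13, 159/13)
T5 rotate counter-clockwise with cos θ = 8/17, sin θ = 15/17: (219/13, -120/13) → (3552/221, 2325/221); (204/13, -84/13) → (2892/221, 2388/221); (-30/13, 72/13) → (-1320/221, 126/221); (-24/13, 159/13) → (-2577/221, 912/221)
T6 scale by (2, 2): (3552/221, 2325/221) → (7104/221, 4650/221); (2892/221, 2388/221) → (5784/221, 4776/221); (-1320/221, 126/221) → (-2640/221, 252/221); (-2577/221, 912/221) → (-5154/221, 1824/221)

image vertices: (7104/221, 4650/221), (5784/221, 4776/221), (-2640/221, 252/221), (-5154/221, 1824/221)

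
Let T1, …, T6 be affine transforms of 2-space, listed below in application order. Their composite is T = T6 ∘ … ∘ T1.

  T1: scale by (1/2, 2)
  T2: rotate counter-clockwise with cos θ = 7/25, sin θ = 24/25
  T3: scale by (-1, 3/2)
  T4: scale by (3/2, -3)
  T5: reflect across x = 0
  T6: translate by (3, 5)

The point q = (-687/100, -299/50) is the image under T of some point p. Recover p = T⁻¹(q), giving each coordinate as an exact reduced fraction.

T1 = [1/2 0 0; 0 2 0; 0 0 1]
T2·T1 = [7/50 -48/25 0; 12/25 14/25 0; 0 0 1]
T3·…·T1 = [-7/50 48/25 0; 18/25 21/25 0; 0 0 1]
T4·…·T1 = [-21/100 72/25 0; -54/25 -63/25 0; 0 0 1]
T5·…·T1 = [21/100 -72/25 0; -54/25 -63/25 0; 0 0 1]
T6·…·T1 = [21/100 -72/25 3; -54/25 -63/25 5; 0 0 1]
det M = -27/4; M⁻¹ = [28/75 -32/75 76/75; -8/25 -7/225 251/225; 0 0 1]
M⁻¹ · (-687/100, -299/50)ᵀ = (1, 7/2)ᵀ

p = (1, 7/2)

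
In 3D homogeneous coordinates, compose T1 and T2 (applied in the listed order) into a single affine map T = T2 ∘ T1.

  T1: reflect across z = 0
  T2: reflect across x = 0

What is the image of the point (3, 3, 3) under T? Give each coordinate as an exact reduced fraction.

T1 reflect across z = 0: (3, 3, 3) → (3, 3, -3)
T2 reflect across x = 0: (3, 3, -3) → (-3, 3, -3)

T(p) = (-3, 3, -3)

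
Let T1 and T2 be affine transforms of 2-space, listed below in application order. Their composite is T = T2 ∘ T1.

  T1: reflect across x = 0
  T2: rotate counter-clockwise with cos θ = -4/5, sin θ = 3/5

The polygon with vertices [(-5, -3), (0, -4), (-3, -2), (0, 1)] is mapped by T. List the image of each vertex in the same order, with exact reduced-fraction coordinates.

image vertices: (-11/5, 27/5), (12/5, 16/5), (-6/5, 17/5), (-3/5, -4/5)

T1 reflect across x = 0: (-5, -3) → (5, -3); (0, -4) → (0, -4); (-3, -2) → (3, -2); (0, 1) → (0, 1)
T2 rotate counter-clockwise with cos θ = -4/5, sin θ = 3/5: (5, -3) → (-11/5, 27/5); (0, -4) → (12/5, 16/5); (3, -2) → (-6/5, 17/5); (0, 1) → (-3/5, -4/5)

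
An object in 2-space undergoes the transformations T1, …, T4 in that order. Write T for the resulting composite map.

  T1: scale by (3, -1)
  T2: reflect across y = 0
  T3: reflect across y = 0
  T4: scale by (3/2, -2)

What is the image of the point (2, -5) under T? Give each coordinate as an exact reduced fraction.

T1 scale by (3, -1): (2, -5) → (6, 5)
T2 reflect across y = 0: (6, 5) → (6, -5)
T3 reflect across y = 0: (6, -5) → (6, 5)
T4 scale by (3/2, -2): (6, 5) → (9, -10)

T(p) = (9, -10)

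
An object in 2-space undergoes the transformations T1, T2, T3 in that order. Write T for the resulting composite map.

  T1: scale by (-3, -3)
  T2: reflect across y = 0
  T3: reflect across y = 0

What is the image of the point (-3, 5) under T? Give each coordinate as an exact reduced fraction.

T(p) = (9, -15)

T1 scale by (-3, -3): (-3, 5) → (9, -15)
T2 reflect across y = 0: (9, -15) → (9, 15)
T3 reflect across y = 0: (9, 15) → (9, -15)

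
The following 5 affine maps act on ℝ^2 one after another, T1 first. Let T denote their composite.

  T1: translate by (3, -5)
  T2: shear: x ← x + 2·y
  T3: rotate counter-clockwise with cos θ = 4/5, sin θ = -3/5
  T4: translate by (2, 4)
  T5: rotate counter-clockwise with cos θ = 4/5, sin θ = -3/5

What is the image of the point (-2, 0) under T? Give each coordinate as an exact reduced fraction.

T(p) = (-83/25, 231/25)

T1 translate by (3, -5): (-2, 0) → (1, -5)
T2 shear: x ← x + 2·y: (1, -5) → (-9, -5)
T3 rotate counter-clockwise with cos θ = 4/5, sin θ = -3/5: (-9, -5) → (-51/5, 7/5)
T4 translate by (2, 4): (-51/5, 7/5) → (-41/5, 27/5)
T5 rotate counter-clockwise with cos θ = 4/5, sin θ = -3/5: (-41/5, 27/5) → (-83/25, 231/25)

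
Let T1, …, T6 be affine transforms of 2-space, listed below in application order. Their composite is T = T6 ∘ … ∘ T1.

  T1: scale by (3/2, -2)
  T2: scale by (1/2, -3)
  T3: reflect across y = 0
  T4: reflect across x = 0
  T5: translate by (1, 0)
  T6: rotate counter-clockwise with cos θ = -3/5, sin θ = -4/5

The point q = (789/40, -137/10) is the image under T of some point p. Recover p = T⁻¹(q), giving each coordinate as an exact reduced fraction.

T1 = [3/2 0 0; 0 -2 0; 0 0 1]
T2·T1 = [3/4 0 0; 0 6 0; 0 0 1]
T3·…·T1 = [3/4 0 0; 0 -6 0; 0 0 1]
T4·…·T1 = [-3/4 0 0; 0 -6 0; 0 0 1]
T5·…·T1 = [-3/4 0 1; 0 -6 0; 0 0 1]
T6·…·T1 = [9/20 -24/5 -3/5; 3/5 18/5 -4/5; 0 0 1]
det M = 9/2; M⁻¹ = [4/5 16/15 4/3; -2/15 1/10 0; 0 0 1]
M⁻¹ · (789/40, -137/10)ᵀ = (5/2, -4)ᵀ

p = (5/2, -4)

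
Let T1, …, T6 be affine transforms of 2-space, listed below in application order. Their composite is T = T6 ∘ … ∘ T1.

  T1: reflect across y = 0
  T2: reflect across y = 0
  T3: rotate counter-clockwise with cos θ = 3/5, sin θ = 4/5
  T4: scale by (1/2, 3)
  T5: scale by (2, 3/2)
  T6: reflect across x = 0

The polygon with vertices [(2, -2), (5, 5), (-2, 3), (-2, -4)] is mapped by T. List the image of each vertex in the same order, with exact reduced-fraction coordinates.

T1 reflect across y = 0: (2, -2) → (2, 2); (5, 5) → (5, -5); (-2, 3) → (-2, -3); (-2, -4) → (-2, 4)
T2 reflect across y = 0: (2, 2) → (2, -2); (5, -5) → (5, 5); (-2, -3) → (-2, 3); (-2, 4) → (-2, -4)
T3 rotate counter-clockwise with cos θ = 3/5, sin θ = 4/5: (2, -2) → (14/5, 2/5); (5, 5) → (-1, 7); (-2, 3) → (-18/5, 1/5); (-2, -4) → (2, -4)
T4 scale by (1/2, 3): (14/5, 2/5) → (7/5, 6/5); (-1, 7) → (-1/2, 21); (-18/5, 1/5) → (-9/5, 3/5); (2, -4) → (1, -12)
T5 scale by (2, 3/2): (7/5, 6/5) → (14/5, 9/5); (-1/2, 21) → (-1, 63/2); (-9/5, 3/5) → (-18/5, 9/10); (1, -12) → (2, -18)
T6 reflect across x = 0: (14/5, 9/5) → (-14/5, 9/5); (-1, 63/2) → (1, 63/2); (-18/5, 9/10) → (18/5, 9/10); (2, -18) → (-2, -18)

image vertices: (-14/5, 9/5), (1, 63/2), (18/5, 9/10), (-2, -18)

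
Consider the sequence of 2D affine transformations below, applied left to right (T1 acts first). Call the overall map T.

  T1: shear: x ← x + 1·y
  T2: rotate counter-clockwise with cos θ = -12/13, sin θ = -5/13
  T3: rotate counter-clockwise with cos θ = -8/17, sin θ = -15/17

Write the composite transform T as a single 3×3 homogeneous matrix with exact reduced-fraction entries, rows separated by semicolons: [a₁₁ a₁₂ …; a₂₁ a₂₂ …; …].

T1 = [1 1 0; 0 1 0; 0 0 1]
T2·T1 = [-12/13 -7/13 0; -5/13 -17/13 0; 0 0 1]
T3·…·T1 = [21/221 -199/221 0; 220/221 241/221 0; 0 0 1]

T = [21/221 -199/221 0; 220/221 241/221 0; 0 0 1]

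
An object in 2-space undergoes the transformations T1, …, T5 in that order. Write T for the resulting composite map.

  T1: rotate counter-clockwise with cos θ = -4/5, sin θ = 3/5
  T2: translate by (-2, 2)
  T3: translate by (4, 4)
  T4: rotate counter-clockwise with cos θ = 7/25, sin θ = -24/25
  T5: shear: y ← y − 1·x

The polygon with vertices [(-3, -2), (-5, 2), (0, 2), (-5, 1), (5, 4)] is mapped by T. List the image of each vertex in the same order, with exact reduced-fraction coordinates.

T1 rotate counter-clockwise with cos θ = -4/5, sin θ = 3/5: (-3, -2) → (18/5, -1/5); (-5, 2) → (14/5, -23/5); (0, 2) → (-6/5, -8/5); (-5, 1) → (17/5, -19/5); (5, 4) → (-32/5, -1/5)
T2 translate by (-2, 2): (18/5, -1/5) → (8/5, 9/5); (14/5, -23/5) → (4/5, -13/5); (-6/5, -8/5) → (-16/5, 2/5); (17/5, -19/5) → (7/5, -9/5); (-32/5, -1/5) → (-42/5, 9/5)
T3 translate by (4, 4): (8/5, 9/5) → (28/5, 29/5); (4/5, -13/5) → (24/5, 7/5); (-16/5, 2/5) → (4/5, 22/5); (7/5, -9/5) → (27/5, 11/5); (-42/5, 9/5) → (-22/5, 29/5)
T4 rotate counter-clockwise with cos θ = 7/25, sin θ = -24/25: (28/5, 29/5) → (892/125, -469/125); (24/5, 7/5) → (336/125, -527/125); (4/5, 22/5) → (556/125, 58/125); (27/5, 11/5) → (453/125, -571/125); (-22/5, 29/5) → (542/125, 731/125)
T5 shear: y ← y − 1·x: (892/125, -469/125) → (892/125, -1361/125); (336/125, -527/125) → (336/125, -863/125); (556/125, 58/125) → (556/125, -498/125); (453/125, -571/125) → (453/125, -1024/125); (542/125, 731/125) → (542/125, 189/125)

image vertices: (892/125, -1361/125), (336/125, -863/125), (556/125, -498/125), (453/125, -1024/125), (542/125, 189/125)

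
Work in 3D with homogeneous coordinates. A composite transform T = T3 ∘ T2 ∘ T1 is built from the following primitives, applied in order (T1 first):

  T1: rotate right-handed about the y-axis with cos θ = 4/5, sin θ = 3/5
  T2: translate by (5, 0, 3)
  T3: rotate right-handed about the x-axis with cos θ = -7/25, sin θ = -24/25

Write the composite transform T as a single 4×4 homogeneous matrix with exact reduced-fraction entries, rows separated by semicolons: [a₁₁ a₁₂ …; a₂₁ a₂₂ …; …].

T = [4/5 0 3/5 5; -72/125 -7/25 96/125 72/25; 21/125 -24/25 -28/125 -21/25; 0 0 0 1]

T1 = [4/5 0 3/5 0; 0 1 0 0; -3/5 0 4/5 0; 0 0 0 1]
T2·T1 = [4/5 0 3/5 5; 0 1 0 0; -3/5 0 4/5 3; 0 0 0 1]
T3·…·T1 = [4/5 0 3/5 5; -72/125 -7/25 96/125 72/25; 21/125 -24/25 -28/125 -21/25; 0 0 0 1]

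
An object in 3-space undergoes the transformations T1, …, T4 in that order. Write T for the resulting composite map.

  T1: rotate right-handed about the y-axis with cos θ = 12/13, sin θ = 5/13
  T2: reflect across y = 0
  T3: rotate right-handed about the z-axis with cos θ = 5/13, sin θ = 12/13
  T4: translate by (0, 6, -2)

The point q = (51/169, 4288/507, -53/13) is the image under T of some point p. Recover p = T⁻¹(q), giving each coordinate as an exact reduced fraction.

T1 = [12/13 0 5/13 0; 0 1 0 0; -5/13 0 12/13 0; 0 0 0 1]
T2·T1 = [12/13 0 5/13 0; 0 -1 0 0; -5/13 0 12/13 0; 0 0 0 1]
T3·…·T1 = [60/169 12/13 25/169 0; 144/169 -5/13 60/169 0; -5/13 0 12/13 0; 0 0 0 1]
T4·…·T1 = [60/169 12/13 25/169 0; 144/169 -5/13 60/169 6; -5/13 0 12/13 -2; 0 0 0 1]
det M = -1; M⁻¹ = [60/169 144/169 -5/13 -994/169; 12/13 -5/13 0 30/13; 25/169 60/169 12/13 -48/169; 0 0 0 1]
M⁻¹ · (51/169, 4288/507, -53/13)ᵀ = (3, -2/3, -1)ᵀ

p = (3, -2/3, -1)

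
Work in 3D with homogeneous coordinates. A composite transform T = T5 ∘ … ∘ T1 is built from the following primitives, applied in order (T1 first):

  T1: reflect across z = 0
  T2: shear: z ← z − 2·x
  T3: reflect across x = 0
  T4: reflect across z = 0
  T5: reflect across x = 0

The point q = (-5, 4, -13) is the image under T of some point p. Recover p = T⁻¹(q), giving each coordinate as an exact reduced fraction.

p = (-5, 4, -3)

T1 = [1 0 0 0; 0 1 0 0; 0 0 -1 0; 0 0 0 1]
T2·T1 = [1 0 0 0; 0 1 0 0; -2 0 -1 0; 0 0 0 1]
T3·…·T1 = [-1 0 0 0; 0 1 0 0; -2 0 -1 0; 0 0 0 1]
T4·…·T1 = [-1 0 0 0; 0 1 0 0; 2 0 1 0; 0 0 0 1]
T5·…·T1 = [1 0 0 0; 0 1 0 0; 2 0 1 0; 0 0 0 1]
det M = 1; M⁻¹ = [1 0 0 0; 0 1 0 0; -2 0 1 0; 0 0 0 1]
M⁻¹ · (-5, 4, -13)ᵀ = (-5, 4, -3)ᵀ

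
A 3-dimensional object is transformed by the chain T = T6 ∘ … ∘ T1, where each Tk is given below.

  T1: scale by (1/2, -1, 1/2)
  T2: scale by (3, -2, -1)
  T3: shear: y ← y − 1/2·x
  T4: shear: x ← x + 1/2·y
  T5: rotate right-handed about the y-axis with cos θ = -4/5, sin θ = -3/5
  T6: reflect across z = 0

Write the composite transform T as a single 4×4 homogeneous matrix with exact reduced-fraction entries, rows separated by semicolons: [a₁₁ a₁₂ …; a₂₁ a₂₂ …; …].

T1 = [1/2 0 0 0; 0 -1 0 0; 0 0 1/2 0; 0 0 0 1]
T2·T1 = [3/2 0 0 0; 0 2 0 0; 0 0 -1/2 0; 0 0 0 1]
T3·…·T1 = [3/2 0 0 0; -3/4 2 0 0; 0 0 -1/2 0; 0 0 0 1]
T4·…·T1 = [9/8 1 0 0; -3/4 2 0 0; 0 0 -1/2 0; 0 0 0 1]
T5·…·T1 = [-9/10 -4/5 3/10 0; -3/4 2 0 0; 27/40 3/5 2/5 0; 0 0 0 1]
T6·…·T1 = [-9/10 -4/5 3/10 0; -3/4 2 0 0; -27/40 -3/5 -2/5 0; 0 0 0 1]

T = [-9/10 -4/5 3/10 0; -3/4 2 0 0; -27/40 -3/5 -2/5 0; 0 0 0 1]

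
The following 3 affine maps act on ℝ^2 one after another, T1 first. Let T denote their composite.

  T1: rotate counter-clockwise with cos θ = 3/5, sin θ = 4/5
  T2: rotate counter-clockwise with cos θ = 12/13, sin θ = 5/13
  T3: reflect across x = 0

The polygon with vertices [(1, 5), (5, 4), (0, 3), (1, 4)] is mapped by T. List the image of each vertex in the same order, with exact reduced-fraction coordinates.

image vertices: (23/5, 11/5), (172/65, 379/65), (189/65, 48/65), (236/65, 127/65)

T1 rotate counter-clockwise with cos θ = 3/5, sin θ = 4/5: (1, 5) → (-17/5, 19/5); (5, 4) → (-1/5, 32/5); (0, 3) → (-12/5, 9/5); (1, 4) → (-13/5, 16/5)
T2 rotate counter-clockwise with cos θ = 12/13, sin θ = 5/13: (-17/5, 19/5) → (-23/5, 11/5); (-1/5, 32/5) → (-172/65, 379/65); (-12/5, 9/5) → (-189/65, 48/65); (-13/5, 16/5) → (-236/65, 127/65)
T3 reflect across x = 0: (-23/5, 11/5) → (23/5, 11/5); (-172/65, 379/65) → (172/65, 379/65); (-189/65, 48/65) → (189/65, 48/65); (-236/65, 127/65) → (236/65, 127/65)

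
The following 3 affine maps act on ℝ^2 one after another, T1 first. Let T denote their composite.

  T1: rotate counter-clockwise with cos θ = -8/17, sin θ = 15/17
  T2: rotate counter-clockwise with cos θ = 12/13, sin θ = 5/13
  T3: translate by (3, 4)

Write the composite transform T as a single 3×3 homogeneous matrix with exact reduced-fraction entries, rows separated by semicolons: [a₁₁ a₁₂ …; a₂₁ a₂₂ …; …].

T1 = [-8/17 -15/17 0; 15/17 -8/17 0; 0 0 1]
T2·T1 = [-171/221 -140/221 0; 140/221 -171/221 0; 0 0 1]
T3·…·T1 = [-171/221 -140/221 3; 140/221 -171/221 4; 0 0 1]

T = [-171/221 -140/221 3; 140/221 -171/221 4; 0 0 1]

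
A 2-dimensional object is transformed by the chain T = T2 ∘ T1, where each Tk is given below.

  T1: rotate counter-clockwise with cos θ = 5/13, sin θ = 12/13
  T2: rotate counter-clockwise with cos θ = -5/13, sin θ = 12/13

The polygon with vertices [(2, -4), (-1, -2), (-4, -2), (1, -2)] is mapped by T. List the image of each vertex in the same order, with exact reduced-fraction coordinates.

T1 rotate counter-clockwise with cos θ = 5/13, sin θ = 12/13: (2, -4) → (58/13, 4/13); (-1, -2) → (19/13, -22/13); (-4, -2) → (4/13, -58/13); (1, -2) → (29/13, 2/13)
T2 rotate counter-clockwise with cos θ = -5/13, sin θ = 12/13: (58/13, 4/13) → (-2, 4); (19/13, -22/13) → (1, 2); (4/13, -58/13) → (4, 2); (29/13, 2/13) → (-1, 2)

image vertices: (-2, 4), (1, 2), (4, 2), (-1, 2)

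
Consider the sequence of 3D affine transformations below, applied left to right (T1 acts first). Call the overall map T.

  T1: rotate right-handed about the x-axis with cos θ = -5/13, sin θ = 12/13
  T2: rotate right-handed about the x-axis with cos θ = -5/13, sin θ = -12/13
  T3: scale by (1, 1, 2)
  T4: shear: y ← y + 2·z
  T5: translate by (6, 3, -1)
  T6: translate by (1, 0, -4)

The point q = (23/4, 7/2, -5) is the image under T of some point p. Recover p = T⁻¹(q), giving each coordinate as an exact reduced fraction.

p = (-5/4, 1/2, 0)

T1 = [1 0 0 0; 0 -5/13 -12/13 0; 0 12/13 -5/13 0; 0 0 0 1]
T2·T1 = [1 0 0 0; 0 1 0 0; 0 0 1 0; 0 0 0 1]
T3·…·T1 = [1 0 0 0; 0 1 0 0; 0 0 2 0; 0 0 0 1]
T4·…·T1 = [1 0 0 0; 0 1 4 0; 0 0 2 0; 0 0 0 1]
T5·…·T1 = [1 0 0 6; 0 1 4 3; 0 0 2 -1; 0 0 0 1]
T6·…·T1 = [1 0 0 7; 0 1 4 3; 0 0 2 -5; 0 0 0 1]
det M = 2; M⁻¹ = [1 0 0 -7; 0 1 -2 -13; 0 0 1/2 5/2; 0 0 0 1]
M⁻¹ · (23/4, 7/2, -5)ᵀ = (-5/4, 1/2, 0)ᵀ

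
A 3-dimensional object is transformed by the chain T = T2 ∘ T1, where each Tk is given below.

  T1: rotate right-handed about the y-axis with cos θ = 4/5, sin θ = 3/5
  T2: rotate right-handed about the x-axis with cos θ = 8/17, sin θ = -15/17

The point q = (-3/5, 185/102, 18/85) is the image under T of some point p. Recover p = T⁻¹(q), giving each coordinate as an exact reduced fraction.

T1 = [4/5 0 3/5 0; 0 1 0 0; -3/5 0 4/5 0; 0 0 0 1]
T2·T1 = [4/5 0 3/5 0; -9/17 8/17 12/17 0; -24/85 -15/17 32/85 0; 0 0 0 1]
det M = 1; M⁻¹ = [4/5 -9/17 -24/85 0; 0 8/17 -15/17 0; 3/5 12/17 32/85 0; 0 0 0 1]
M⁻¹ · (-3/5, 185/102, 18/85)ᵀ = (-3/2, 2/3, 1)ᵀ

p = (-3/2, 2/3, 1)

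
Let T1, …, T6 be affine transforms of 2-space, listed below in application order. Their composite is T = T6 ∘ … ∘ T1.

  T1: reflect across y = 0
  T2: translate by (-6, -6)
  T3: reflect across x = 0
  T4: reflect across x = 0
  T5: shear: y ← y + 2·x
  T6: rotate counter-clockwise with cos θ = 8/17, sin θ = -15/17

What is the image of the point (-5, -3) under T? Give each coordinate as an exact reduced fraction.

T(p) = (-463/17, -35/17)

T1 reflect across y = 0: (-5, -3) → (-5, 3)
T2 translate by (-6, -6): (-5, 3) → (-11, -3)
T3 reflect across x = 0: (-11, -3) → (11, -3)
T4 reflect across x = 0: (11, -3) → (-11, -3)
T5 shear: y ← y + 2·x: (-11, -3) → (-11, -25)
T6 rotate counter-clockwise with cos θ = 8/17, sin θ = -15/17: (-11, -25) → (-463/17, -35/17)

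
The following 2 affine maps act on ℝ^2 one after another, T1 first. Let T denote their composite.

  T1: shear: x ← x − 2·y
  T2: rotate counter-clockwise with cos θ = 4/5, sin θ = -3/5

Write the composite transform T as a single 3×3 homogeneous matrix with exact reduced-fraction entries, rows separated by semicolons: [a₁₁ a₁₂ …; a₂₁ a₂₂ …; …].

T1 = [1 -2 0; 0 1 0; 0 0 1]
T2·T1 = [4/5 -1 0; -3/5 2 0; 0 0 1]

T = [4/5 -1 0; -3/5 2 0; 0 0 1]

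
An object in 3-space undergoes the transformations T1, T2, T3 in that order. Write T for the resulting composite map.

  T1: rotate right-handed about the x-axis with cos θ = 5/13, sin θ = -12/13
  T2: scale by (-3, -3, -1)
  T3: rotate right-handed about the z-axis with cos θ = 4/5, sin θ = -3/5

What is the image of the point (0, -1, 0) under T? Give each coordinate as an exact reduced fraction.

T1 rotate right-handed about the x-axis with cos θ = 5/13, sin θ = -12/13: (0, -1, 0) → (0, -5/13, 12/13)
T2 scale by (-3, -3, -1): (0, -5/13, 12/13) → (0, 15/13, -12/13)
T3 rotate right-handed about the z-axis with cos θ = 4/5, sin θ = -3/5: (0, 15/13, -12/13) → (9/13, 12/13, -12/13)

T(p) = (9/13, 12/13, -12/13)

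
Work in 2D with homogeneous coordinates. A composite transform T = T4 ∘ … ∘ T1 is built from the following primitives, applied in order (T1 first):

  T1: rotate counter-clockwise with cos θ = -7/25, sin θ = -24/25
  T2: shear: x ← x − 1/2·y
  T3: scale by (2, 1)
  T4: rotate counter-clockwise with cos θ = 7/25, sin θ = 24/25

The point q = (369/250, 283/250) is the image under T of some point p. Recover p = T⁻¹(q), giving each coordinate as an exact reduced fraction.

T1 = [-7/25 24/25 0; -24/25 -7/25 0; 0 0 1]
T2·T1 = [1/5 11/10 0; -24/25 -7/25 0; 0 0 1]
T3·…·T1 = [2/5 11/5 0; -24/25 -7/25 0; 0 0 1]
T4·…·T1 = [646/625 553/625 0; 72/625 1271/625 0; 0 0 1]
det M = 2; M⁻¹ = [1271/1250 -553/1250 0; -36/625 323/625 0; 0 0 1]
M⁻¹ · (369/250, 283/250)ᵀ = (1, 1/2)ᵀ

p = (1, 1/2)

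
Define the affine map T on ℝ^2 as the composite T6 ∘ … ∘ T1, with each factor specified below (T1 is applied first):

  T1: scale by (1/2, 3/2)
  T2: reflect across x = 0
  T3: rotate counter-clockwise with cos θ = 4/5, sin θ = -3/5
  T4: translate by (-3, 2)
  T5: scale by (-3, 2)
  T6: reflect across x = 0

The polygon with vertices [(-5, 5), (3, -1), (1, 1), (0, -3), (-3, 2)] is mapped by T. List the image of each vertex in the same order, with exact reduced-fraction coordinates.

image vertices: (21/2, 13), (-153/10, 17/5), (-15/2, 7), (-171/10, -16/5), (0, 7)

T1 scale by (1/2, 3/2): (-5, 5) → (-5/2, 15/2); (3, -1) → (3/2, -3/2); (1, 1) → (1/2, 3/2); (0, -3) → (0, -9/2); (-3, 2) → (-3/2, 3)
T2 reflect across x = 0: (-5/2, 15/2) → (5/2, 15/2); (3/2, -3/2) → (-3/2, -3/2); (1/2, 3/2) → (-1/2, 3/2); (0, -9/2) → (0, -9/2); (-3/2, 3) → (3/2, 3)
T3 rotate counter-clockwise with cos θ = 4/5, sin θ = -3/5: (5/2, 15/2) → (13/2, 9/2); (-3/2, -3/2) → (-21/10, -3/10); (-1/2, 3/2) → (1/2, 3/2); (0, -9/2) → (-27/10, -18/5); (3/2, 3) → (3, 3/2)
T4 translate by (-3, 2): (13/2, 9/2) → (7/2, 13/2); (-21/10, -3/10) → (-51/10, 17/10); (1/2, 3/2) → (-5/2, 7/2); (-27/10, -18/5) → (-57/10, -8/5); (3, 3/2) → (0, 7/2)
T5 scale by (-3, 2): (7/2, 13/2) → (-21/2, 13); (-51/10, 17/10) → (153/10, 17/5); (-5/2, 7/2) → (15/2, 7); (-57/10, -8/5) → (171/10, -16/5); (0, 7/2) → (0, 7)
T6 reflect across x = 0: (-21/2, 13) → (21/2, 13); (153/10, 17/5) → (-153/10, 17/5); (15/2, 7) → (-15/2, 7); (171/10, -16/5) → (-171/10, -16/5); (0, 7) → (0, 7)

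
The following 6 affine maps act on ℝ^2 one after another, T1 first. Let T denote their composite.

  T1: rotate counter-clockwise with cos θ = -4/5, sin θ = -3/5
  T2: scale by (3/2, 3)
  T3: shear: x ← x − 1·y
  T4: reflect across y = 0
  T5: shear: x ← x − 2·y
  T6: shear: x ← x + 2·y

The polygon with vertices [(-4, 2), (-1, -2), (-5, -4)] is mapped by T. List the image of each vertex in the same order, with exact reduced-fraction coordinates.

image vertices: (21/5, -12/5), (-36/5, -33/5), (-81/5, -93/5)

T1 rotate counter-clockwise with cos θ = -4/5, sin θ = -3/5: (-4, 2) → (22/5, 4/5); (-1, -2) → (-2/5, 11/5); (-5, -4) → (8/5, 31/5)
T2 scale by (3/2, 3): (22/5, 4/5) → (33/5, 12/5); (-2/5, 11/5) → (-3/5, 33/5); (8/5, 31/5) → (12/5, 93/5)
T3 shear: x ← x − 1·y: (33/5, 12/5) → (21/5, 12/5); (-3/5, 33/5) → (-36/5, 33/5); (12/5, 93/5) → (-81/5, 93/5)
T4 reflect across y = 0: (21/5, 12/5) → (21/5, -12/5); (-36/5, 33/5) → (-36/5, -33/5); (-81/5, 93/5) → (-81/5, -93/5)
T5 shear: x ← x − 2·y: (21/5, -12/5) → (9, -12/5); (-36/5, -33/5) → (6, -33/5); (-81/5, -93/5) → (21, -93/5)
T6 shear: x ← x + 2·y: (9, -12/5) → (21/5, -12/5); (6, -33/5) → (-36/5, -33/5); (21, -93/5) → (-81/5, -93/5)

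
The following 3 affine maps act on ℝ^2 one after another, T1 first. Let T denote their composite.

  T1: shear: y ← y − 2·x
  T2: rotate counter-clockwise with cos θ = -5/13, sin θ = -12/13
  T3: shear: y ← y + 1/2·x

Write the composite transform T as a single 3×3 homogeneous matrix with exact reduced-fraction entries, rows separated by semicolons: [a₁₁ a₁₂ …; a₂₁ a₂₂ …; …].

T = [-29/13 12/13 0; -33/26 1/13 0; 0 0 1]

T1 = [1 0 0; -2 1 0; 0 0 1]
T2·T1 = [-29/13 12/13 0; -2/13 -5/13 0; 0 0 1]
T3·…·T1 = [-29/13 12/13 0; -33/26 1/13 0; 0 0 1]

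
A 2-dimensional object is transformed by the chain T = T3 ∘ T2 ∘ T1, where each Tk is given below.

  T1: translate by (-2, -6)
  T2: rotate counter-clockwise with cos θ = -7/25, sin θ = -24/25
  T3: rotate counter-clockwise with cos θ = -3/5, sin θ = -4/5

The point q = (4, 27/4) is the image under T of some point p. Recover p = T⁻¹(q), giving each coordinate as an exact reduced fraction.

p = (5, -5/4)

T1 = [1 0 -2; 0 1 -6; 0 0 1]
T2·T1 = [-7/25 24/25 -26/5; -24/25 -7/25 18/5; 0 0 1]
T3·…·T1 = [-3/5 -4/5 6; 4/5 -3/5 2; 0 0 1]
det M = 1; M⁻¹ = [-3/5 4/5 2; -4/5 -3/5 6; 0 0 1]
M⁻¹ · (4, 27/4)ᵀ = (5, -5/4)ᵀ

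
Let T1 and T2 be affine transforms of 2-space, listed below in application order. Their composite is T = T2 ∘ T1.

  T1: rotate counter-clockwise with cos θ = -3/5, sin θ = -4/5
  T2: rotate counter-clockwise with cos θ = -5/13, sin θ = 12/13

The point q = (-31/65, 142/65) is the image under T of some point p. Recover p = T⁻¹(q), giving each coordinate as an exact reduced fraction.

p = (-1, 2)

T1 = [-3/5 4/5 0; -4/5 -3/5 0; 0 0 1]
T2·T1 = [63/65 16/65 0; -16/65 63/65 0; 0 0 1]
det M = 1; M⁻¹ = [63/65 -16/65 0; 16/65 63/65 0; 0 0 1]
M⁻¹ · (-31/65, 142/65)ᵀ = (-1, 2)ᵀ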